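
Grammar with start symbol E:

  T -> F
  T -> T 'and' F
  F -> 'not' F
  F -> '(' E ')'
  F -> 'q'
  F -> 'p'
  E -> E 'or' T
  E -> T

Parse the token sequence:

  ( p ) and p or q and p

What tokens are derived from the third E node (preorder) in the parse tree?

[E [E [T [T [F ( [E [T [F p]]] )]] and [F p]]] or [T [T [F q]] and [F p]]]

p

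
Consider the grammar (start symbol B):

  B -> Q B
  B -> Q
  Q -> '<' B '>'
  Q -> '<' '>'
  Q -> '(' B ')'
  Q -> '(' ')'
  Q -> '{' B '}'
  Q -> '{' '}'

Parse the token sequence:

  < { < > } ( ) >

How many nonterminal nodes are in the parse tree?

8

[B [Q < [B [Q { [B [Q < >]] }] [B [Q ( )]]] >]]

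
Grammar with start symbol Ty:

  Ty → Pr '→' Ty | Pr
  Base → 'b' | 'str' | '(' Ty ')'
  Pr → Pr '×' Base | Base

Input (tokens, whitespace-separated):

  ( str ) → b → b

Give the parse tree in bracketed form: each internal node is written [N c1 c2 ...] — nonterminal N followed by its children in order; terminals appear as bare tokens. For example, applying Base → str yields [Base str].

[Ty [Pr [Base ( [Ty [Pr [Base str]]] )]] → [Ty [Pr [Base b]] → [Ty [Pr [Base b]]]]]

Ty
Pr → Ty
Base → Ty
( Ty ) → Ty
( Pr ) → Ty
( Base ) → Ty
( str ) → Ty
( str ) → Pr → Ty
( str ) → Base → Ty
( str ) → b → Ty
( str ) → b → Pr
( str ) → b → Base
( str ) → b → b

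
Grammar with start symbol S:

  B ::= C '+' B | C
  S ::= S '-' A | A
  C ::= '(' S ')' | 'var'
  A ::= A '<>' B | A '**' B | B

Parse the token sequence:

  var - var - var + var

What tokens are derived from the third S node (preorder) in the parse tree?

var

[S [S [S [A [B [C var]]]] - [A [B [C var]]]] - [A [B [C var] + [B [C var]]]]]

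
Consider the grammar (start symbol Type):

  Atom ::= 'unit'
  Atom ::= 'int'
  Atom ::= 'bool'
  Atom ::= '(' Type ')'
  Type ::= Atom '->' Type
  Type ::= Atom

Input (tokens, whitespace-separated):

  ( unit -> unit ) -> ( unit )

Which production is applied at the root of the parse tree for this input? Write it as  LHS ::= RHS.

[Type [Atom ( [Type [Atom unit] -> [Type [Atom unit]]] )] -> [Type [Atom ( [Type [Atom unit]] )]]]

Type ::= Atom '->' Type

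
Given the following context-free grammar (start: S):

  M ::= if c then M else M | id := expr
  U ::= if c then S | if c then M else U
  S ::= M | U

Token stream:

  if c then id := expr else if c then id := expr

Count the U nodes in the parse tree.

[S [U if c then [M id := expr] else [U if c then [S [M id := expr]]]]]

2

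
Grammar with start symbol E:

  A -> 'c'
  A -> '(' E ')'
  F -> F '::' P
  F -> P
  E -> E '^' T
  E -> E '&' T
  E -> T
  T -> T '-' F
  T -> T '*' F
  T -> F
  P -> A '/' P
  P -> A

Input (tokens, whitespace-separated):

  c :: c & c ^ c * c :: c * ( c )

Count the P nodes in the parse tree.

8

[E [E [E [T [F [F [P [A c]]] :: [P [A c]]]]] & [T [F [P [A c]]]]] ^ [T [T [T [F [P [A c]]]] * [F [F [P [A c]]] :: [P [A c]]]] * [F [P [A ( [E [T [F [P [A c]]]]] )]]]]]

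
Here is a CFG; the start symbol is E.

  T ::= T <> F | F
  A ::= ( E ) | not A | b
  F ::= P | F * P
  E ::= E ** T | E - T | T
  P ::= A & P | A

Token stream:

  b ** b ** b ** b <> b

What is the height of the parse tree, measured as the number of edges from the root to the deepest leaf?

[E [E [E [E [T [F [P [A b]]]]] ** [T [F [P [A b]]]]] ** [T [F [P [A b]]]]] ** [T [T [F [P [A b]]]] <> [F [P [A b]]]]]

8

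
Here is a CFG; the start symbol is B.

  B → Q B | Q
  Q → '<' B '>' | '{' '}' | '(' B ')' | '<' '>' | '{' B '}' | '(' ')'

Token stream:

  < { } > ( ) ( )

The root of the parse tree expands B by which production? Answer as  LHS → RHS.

[B [Q < [B [Q { }]] >] [B [Q ( )] [B [Q ( )]]]]

B → Q B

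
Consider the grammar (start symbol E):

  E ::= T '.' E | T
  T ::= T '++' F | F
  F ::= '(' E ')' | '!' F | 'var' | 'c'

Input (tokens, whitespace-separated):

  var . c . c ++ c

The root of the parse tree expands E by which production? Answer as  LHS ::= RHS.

E ::= T '.' E

[E [T [F var]] . [E [T [F c]] . [E [T [T [F c]] ++ [F c]]]]]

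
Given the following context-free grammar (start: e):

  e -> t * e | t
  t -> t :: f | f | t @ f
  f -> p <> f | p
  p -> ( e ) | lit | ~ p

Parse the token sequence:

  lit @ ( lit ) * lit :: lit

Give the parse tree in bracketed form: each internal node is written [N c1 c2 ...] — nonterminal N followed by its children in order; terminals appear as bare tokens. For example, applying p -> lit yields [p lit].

[e [t [t [f [p lit]]] @ [f [p ( [e [t [f [p lit]]]] )]]] * [e [t [t [f [p lit]]] :: [f [p lit]]]]]

e
t * e
t @ f * e
f @ f * e
p @ f * e
lit @ f * e
lit @ p * e
lit @ ( e ) * e
lit @ ( t ) * e
lit @ ( f ) * e
lit @ ( p ) * e
lit @ ( lit ) * e
lit @ ( lit ) * t
lit @ ( lit ) * t :: f
lit @ ( lit ) * f :: f
lit @ ( lit ) * p :: f
lit @ ( lit ) * lit :: f
lit @ ( lit ) * lit :: p
lit @ ( lit ) * lit :: lit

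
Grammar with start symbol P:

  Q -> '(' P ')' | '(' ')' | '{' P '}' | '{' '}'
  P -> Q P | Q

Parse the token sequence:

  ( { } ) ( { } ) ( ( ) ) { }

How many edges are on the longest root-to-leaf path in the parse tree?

[P [Q ( [P [Q { }]] )] [P [Q ( [P [Q { }]] )] [P [Q ( [P [Q ( )]] )] [P [Q { }]]]]]

6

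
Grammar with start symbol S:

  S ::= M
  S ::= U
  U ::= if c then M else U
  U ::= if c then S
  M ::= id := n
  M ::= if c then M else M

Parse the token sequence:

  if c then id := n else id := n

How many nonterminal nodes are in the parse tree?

[S [M if c then [M id := n] else [M id := n]]]

4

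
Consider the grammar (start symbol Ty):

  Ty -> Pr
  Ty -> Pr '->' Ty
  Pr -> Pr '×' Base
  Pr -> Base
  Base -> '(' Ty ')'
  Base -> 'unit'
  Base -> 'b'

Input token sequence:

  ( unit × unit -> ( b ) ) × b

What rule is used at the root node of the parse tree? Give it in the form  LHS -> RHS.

[Ty [Pr [Pr [Base ( [Ty [Pr [Pr [Base unit]] × [Base unit]] -> [Ty [Pr [Base ( [Ty [Pr [Base b]]] )]]]] )]] × [Base b]]]

Ty -> Pr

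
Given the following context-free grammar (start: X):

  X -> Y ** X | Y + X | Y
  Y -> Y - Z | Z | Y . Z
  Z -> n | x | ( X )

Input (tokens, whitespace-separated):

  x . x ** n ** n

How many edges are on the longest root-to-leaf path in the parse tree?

[X [Y [Y [Z x]] . [Z x]] ** [X [Y [Z n]] ** [X [Y [Z n]]]]]

5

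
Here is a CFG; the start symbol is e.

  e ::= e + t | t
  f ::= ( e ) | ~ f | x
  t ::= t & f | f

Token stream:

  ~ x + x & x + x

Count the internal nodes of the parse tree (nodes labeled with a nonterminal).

[e [e [e [t [f ~ [f x]]]] + [t [t [f x]] & [f x]]] + [t [f x]]]

12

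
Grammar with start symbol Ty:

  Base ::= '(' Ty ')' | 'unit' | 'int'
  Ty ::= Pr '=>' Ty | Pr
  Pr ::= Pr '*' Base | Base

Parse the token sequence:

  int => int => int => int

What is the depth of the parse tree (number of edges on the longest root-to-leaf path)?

6

[Ty [Pr [Base int]] => [Ty [Pr [Base int]] => [Ty [Pr [Base int]] => [Ty [Pr [Base int]]]]]]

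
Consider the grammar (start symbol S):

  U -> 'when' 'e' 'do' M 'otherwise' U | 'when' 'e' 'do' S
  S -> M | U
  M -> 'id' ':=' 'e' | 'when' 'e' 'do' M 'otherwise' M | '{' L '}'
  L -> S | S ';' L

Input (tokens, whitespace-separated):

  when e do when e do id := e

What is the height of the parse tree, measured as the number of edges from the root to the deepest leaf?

[S [U when e do [S [U when e do [S [M id := e]]]]]]

6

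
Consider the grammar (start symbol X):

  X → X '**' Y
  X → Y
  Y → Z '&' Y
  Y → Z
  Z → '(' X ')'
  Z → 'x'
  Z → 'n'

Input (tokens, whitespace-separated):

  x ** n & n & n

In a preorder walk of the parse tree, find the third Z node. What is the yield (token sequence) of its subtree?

n

[X [X [Y [Z x]]] ** [Y [Z n] & [Y [Z n] & [Y [Z n]]]]]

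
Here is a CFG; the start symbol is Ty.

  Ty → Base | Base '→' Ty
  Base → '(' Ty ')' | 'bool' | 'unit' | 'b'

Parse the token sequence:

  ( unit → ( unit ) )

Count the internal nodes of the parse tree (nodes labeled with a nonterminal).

8

[Ty [Base ( [Ty [Base unit] → [Ty [Base ( [Ty [Base unit]] )]]] )]]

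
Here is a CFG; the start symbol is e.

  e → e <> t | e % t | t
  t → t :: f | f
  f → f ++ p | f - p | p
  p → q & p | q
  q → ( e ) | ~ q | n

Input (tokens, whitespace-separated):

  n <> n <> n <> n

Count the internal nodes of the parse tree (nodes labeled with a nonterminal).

20

[e [e [e [e [t [f [p [q n]]]]] <> [t [f [p [q n]]]]] <> [t [f [p [q n]]]]] <> [t [f [p [q n]]]]]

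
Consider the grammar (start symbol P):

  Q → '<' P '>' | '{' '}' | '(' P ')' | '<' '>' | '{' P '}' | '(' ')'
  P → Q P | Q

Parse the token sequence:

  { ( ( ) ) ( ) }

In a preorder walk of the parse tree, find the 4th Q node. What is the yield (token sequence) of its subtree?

[P [Q { [P [Q ( [P [Q ( )]] )] [P [Q ( )]]] }]]

( )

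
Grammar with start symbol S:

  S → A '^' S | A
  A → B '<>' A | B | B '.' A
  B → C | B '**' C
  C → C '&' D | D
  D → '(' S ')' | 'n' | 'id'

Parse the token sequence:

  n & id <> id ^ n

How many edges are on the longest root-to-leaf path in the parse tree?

[S [A [B [C [C [D n]] & [D id]]] <> [A [B [C [D id]]]]] ^ [S [A [B [C [D n]]]]]]

6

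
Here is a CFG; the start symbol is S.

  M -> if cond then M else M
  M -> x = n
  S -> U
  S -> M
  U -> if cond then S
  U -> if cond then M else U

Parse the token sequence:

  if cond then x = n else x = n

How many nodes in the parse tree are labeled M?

3

[S [M if cond then [M x = n] else [M x = n]]]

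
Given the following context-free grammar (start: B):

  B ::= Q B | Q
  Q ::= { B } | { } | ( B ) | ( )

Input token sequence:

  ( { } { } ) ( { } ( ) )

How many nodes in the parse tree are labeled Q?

6

[B [Q ( [B [Q { }] [B [Q { }]]] )] [B [Q ( [B [Q { }] [B [Q ( )]]] )]]]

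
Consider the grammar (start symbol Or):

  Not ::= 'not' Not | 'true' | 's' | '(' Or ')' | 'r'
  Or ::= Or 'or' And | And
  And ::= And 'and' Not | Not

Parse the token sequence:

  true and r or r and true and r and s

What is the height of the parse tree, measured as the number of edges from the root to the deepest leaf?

[Or [Or [And [And [Not true]] and [Not r]]] or [And [And [And [And [Not r]] and [Not true]] and [Not r]] and [Not s]]]

6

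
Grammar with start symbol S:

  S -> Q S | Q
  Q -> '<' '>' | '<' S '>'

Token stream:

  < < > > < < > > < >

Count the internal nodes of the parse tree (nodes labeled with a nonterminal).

10

[S [Q < [S [Q < >]] >] [S [Q < [S [Q < >]] >] [S [Q < >]]]]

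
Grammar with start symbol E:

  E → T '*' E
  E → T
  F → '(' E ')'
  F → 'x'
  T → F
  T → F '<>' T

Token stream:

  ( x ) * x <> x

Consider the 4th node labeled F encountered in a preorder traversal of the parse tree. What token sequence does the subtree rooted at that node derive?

[E [T [F ( [E [T [F x]]] )]] * [E [T [F x] <> [T [F x]]]]]

x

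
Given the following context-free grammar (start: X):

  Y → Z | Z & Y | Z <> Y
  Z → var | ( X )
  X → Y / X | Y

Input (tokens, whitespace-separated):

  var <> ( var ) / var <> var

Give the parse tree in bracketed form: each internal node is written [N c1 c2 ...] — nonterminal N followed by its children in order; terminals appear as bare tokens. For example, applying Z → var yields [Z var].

[X [Y [Z var] <> [Y [Z ( [X [Y [Z var]]] )]]] / [X [Y [Z var] <> [Y [Z var]]]]]

X
Y / X
Z <> Y / X
var <> Y / X
var <> Z / X
var <> ( X ) / X
var <> ( Y ) / X
var <> ( Z ) / X
var <> ( var ) / X
var <> ( var ) / Y
var <> ( var ) / Z <> Y
var <> ( var ) / var <> Y
var <> ( var ) / var <> Z
var <> ( var ) / var <> var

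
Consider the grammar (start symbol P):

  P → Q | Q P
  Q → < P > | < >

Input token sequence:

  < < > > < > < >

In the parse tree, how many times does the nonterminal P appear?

4

[P [Q < [P [Q < >]] >] [P [Q < >] [P [Q < >]]]]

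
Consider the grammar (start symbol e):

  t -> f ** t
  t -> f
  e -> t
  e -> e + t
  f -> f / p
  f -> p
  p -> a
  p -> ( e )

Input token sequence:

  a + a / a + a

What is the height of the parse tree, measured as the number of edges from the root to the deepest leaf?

[e [e [e [t [f [p a]]]] + [t [f [f [p a]] / [p a]]]] + [t [f [p a]]]]

6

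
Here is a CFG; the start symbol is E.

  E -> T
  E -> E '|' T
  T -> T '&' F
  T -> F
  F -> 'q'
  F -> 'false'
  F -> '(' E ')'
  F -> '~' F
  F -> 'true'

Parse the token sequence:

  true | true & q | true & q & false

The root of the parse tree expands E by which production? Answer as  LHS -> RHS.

[E [E [E [T [F true]]] | [T [T [F true]] & [F q]]] | [T [T [T [F true]] & [F q]] & [F false]]]

E -> E '|' T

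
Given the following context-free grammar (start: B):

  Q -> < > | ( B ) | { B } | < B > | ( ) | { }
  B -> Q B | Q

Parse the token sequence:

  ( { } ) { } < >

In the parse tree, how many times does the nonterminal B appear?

[B [Q ( [B [Q { }]] )] [B [Q { }] [B [Q < >]]]]

4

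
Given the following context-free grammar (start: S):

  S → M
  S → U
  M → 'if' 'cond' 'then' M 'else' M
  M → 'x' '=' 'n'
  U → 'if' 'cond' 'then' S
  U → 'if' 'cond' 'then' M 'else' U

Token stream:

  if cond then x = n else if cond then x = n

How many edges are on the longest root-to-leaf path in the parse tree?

[S [U if cond then [M x = n] else [U if cond then [S [M x = n]]]]]

5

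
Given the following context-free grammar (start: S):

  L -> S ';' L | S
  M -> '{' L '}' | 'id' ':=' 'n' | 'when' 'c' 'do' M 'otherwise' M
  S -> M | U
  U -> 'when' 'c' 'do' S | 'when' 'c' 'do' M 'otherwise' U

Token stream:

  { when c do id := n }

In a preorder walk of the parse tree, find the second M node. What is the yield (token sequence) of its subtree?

[S [M { [L [S [U when c do [S [M id := n]]]]] }]]

id := n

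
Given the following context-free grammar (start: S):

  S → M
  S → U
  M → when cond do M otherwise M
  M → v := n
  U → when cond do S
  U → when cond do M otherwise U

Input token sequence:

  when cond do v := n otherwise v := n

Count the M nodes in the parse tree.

3

[S [M when cond do [M v := n] otherwise [M v := n]]]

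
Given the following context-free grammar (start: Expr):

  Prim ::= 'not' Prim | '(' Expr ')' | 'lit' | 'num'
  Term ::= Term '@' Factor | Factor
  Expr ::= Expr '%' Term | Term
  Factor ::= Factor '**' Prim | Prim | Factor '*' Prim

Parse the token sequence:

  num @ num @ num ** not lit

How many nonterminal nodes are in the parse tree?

[Expr [Term [Term [Term [Factor [Prim num]]] @ [Factor [Prim num]]] @ [Factor [Factor [Prim num]] ** [Prim not [Prim lit]]]]]

13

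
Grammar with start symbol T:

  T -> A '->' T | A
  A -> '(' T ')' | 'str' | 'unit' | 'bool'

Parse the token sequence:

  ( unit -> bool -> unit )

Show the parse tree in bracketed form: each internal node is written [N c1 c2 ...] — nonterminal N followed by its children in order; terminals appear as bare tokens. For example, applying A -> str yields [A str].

[T [A ( [T [A unit] -> [T [A bool] -> [T [A unit]]]] )]]

T
A
( T )
( A -> T )
( unit -> T )
( unit -> A -> T )
( unit -> bool -> T )
( unit -> bool -> A )
( unit -> bool -> unit )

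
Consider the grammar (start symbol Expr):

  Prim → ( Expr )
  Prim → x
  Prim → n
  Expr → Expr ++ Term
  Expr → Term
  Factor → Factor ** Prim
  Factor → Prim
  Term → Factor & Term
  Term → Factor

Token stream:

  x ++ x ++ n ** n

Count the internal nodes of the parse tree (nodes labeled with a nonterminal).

[Expr [Expr [Expr [Term [Factor [Prim x]]]] ++ [Term [Factor [Prim x]]]] ++ [Term [Factor [Factor [Prim n]] ** [Prim n]]]]

14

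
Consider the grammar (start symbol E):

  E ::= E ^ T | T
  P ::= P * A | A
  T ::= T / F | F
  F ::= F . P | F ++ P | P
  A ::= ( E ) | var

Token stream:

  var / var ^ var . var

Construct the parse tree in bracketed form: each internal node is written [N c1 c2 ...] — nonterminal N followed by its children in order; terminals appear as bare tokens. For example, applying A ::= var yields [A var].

[E [E [T [T [F [P [A var]]]] / [F [P [A var]]]]] ^ [T [F [F [P [A var]]] . [P [A var]]]]]

E
E ^ T
T ^ T
T / F ^ T
F / F ^ T
P / F ^ T
A / F ^ T
var / F ^ T
var / P ^ T
var / A ^ T
var / var ^ T
var / var ^ F
var / var ^ F . P
var / var ^ P . P
var / var ^ A . P
var / var ^ var . P
var / var ^ var . A
var / var ^ var . var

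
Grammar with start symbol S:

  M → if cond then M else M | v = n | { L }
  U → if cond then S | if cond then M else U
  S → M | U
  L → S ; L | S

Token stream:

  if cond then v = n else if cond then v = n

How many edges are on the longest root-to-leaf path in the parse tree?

[S [U if cond then [M v = n] else [U if cond then [S [M v = n]]]]]

5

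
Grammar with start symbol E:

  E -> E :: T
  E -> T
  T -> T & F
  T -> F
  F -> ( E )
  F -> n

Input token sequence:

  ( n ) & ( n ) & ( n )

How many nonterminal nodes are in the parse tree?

[E [T [T [T [F ( [E [T [F n]]] )]] & [F ( [E [T [F n]]] )]] & [F ( [E [T [F n]]] )]]]

16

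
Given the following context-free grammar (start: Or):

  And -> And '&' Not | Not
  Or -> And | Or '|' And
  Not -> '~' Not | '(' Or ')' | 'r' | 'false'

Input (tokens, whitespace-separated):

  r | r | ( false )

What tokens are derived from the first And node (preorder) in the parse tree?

[Or [Or [Or [And [Not r]]] | [And [Not r]]] | [And [Not ( [Or [And [Not false]]] )]]]

r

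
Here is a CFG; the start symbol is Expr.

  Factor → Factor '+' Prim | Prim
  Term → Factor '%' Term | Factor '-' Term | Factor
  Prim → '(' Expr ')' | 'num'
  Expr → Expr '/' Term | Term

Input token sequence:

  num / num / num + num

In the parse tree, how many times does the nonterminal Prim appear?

4

[Expr [Expr [Expr [Term [Factor [Prim num]]]] / [Term [Factor [Prim num]]]] / [Term [Factor [Factor [Prim num]] + [Prim num]]]]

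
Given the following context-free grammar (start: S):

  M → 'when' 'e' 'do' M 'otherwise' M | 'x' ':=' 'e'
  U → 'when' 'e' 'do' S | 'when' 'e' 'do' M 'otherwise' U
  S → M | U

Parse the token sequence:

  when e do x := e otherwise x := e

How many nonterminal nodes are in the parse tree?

[S [M when e do [M x := e] otherwise [M x := e]]]

4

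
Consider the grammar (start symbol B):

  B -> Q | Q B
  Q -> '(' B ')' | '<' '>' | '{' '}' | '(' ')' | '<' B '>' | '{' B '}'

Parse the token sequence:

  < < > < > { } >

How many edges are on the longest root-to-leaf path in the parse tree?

[B [Q < [B [Q < >] [B [Q < >] [B [Q { }]]]] >]]

6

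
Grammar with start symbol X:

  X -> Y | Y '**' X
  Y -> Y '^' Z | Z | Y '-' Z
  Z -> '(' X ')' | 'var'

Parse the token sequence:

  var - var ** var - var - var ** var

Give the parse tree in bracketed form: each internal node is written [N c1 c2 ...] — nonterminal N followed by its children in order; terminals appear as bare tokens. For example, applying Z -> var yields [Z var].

[X [Y [Y [Z var]] - [Z var]] ** [X [Y [Y [Y [Z var]] - [Z var]] - [Z var]] ** [X [Y [Z var]]]]]

X
Y ** X
Y - Z ** X
Z - Z ** X
var - Z ** X
var - var ** X
var - var ** Y ** X
var - var ** Y - Z ** X
var - var ** Y - Z - Z ** X
var - var ** Z - Z - Z ** X
var - var ** var - Z - Z ** X
var - var ** var - var - Z ** X
var - var ** var - var - var ** X
var - var ** var - var - var ** Y
var - var ** var - var - var ** Z
var - var ** var - var - var ** var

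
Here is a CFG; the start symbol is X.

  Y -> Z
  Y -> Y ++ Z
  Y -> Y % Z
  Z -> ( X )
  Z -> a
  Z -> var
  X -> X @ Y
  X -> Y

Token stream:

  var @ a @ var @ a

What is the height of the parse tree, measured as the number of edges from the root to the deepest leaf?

[X [X [X [X [Y [Z var]]] @ [Y [Z a]]] @ [Y [Z var]]] @ [Y [Z a]]]

6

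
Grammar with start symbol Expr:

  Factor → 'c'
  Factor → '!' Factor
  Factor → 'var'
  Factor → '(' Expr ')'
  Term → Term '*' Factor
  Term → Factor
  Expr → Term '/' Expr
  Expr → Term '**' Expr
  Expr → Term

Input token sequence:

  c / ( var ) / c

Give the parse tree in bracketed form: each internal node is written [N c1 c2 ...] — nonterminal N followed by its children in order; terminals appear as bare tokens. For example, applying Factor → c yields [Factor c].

[Expr [Term [Factor c]] / [Expr [Term [Factor ( [Expr [Term [Factor var]]] )]] / [Expr [Term [Factor c]]]]]

Expr
Term / Expr
Factor / Expr
c / Expr
c / Term / Expr
c / Factor / Expr
c / ( Expr ) / Expr
c / ( Term ) / Expr
c / ( Factor ) / Expr
c / ( var ) / Expr
c / ( var ) / Term
c / ( var ) / Factor
c / ( var ) / c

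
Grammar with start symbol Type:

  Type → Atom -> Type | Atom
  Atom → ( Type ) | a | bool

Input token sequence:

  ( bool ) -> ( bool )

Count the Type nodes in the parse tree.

4

[Type [Atom ( [Type [Atom bool]] )] -> [Type [Atom ( [Type [Atom bool]] )]]]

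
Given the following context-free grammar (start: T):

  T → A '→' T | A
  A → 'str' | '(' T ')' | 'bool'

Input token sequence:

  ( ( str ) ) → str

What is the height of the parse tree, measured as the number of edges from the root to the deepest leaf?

6

[T [A ( [T [A ( [T [A str]] )]] )] → [T [A str]]]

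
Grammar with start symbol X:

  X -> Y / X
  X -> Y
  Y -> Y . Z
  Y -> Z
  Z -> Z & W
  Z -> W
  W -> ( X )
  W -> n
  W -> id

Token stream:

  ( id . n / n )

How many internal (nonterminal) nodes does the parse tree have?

15

[X [Y [Z [W ( [X [Y [Y [Z [W id]]] . [Z [W n]]] / [X [Y [Z [W n]]]]] )]]]]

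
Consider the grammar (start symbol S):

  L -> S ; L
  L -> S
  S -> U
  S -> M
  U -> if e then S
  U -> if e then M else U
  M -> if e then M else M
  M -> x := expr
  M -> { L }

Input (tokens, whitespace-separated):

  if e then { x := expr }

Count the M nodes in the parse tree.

2

[S [U if e then [S [M { [L [S [M x := expr]]] }]]]]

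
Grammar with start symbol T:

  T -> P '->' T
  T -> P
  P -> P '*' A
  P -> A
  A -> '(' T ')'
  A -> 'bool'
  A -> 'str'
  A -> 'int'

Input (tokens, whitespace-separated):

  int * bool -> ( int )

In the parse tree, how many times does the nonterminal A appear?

4

[T [P [P [A int]] * [A bool]] -> [T [P [A ( [T [P [A int]]] )]]]]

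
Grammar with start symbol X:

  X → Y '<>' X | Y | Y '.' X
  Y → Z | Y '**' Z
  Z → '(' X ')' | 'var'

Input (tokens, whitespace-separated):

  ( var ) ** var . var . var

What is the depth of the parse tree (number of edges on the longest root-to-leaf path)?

[X [Y [Y [Z ( [X [Y [Z var]]] )]] ** [Z var]] . [X [Y [Z var]] . [X [Y [Z var]]]]]

7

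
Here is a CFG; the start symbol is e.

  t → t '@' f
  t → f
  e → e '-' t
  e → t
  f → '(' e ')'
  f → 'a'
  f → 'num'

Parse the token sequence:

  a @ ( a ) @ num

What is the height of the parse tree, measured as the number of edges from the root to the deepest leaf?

7

[e [t [t [t [f a]] @ [f ( [e [t [f a]]] )]] @ [f num]]]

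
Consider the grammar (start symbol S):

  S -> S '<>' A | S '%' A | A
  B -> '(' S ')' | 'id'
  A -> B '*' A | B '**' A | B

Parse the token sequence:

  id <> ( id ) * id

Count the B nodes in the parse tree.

4

[S [S [A [B id]]] <> [A [B ( [S [A [B id]]] )] * [A [B id]]]]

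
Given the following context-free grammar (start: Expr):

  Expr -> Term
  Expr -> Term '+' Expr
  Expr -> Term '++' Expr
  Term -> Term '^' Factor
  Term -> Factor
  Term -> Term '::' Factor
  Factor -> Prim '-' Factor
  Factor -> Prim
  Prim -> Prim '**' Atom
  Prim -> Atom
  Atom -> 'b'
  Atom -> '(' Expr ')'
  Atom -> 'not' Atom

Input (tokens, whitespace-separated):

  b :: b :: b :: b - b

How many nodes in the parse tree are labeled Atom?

[Expr [Term [Term [Term [Term [Factor [Prim [Atom b]]]] :: [Factor [Prim [Atom b]]]] :: [Factor [Prim [Atom b]]]] :: [Factor [Prim [Atom b]] - [Factor [Prim [Atom b]]]]]]

5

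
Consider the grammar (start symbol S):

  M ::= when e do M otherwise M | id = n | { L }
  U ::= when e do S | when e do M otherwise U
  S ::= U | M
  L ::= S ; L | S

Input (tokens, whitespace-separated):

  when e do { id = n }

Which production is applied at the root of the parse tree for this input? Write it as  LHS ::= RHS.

[S [U when e do [S [M { [L [S [M id = n]]] }]]]]

S ::= U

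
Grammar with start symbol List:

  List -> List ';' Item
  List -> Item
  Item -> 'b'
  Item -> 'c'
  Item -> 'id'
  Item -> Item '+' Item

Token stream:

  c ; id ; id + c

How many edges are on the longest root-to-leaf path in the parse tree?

[List [List [List [Item c]] ; [Item id]] ; [Item [Item id] + [Item c]]]

4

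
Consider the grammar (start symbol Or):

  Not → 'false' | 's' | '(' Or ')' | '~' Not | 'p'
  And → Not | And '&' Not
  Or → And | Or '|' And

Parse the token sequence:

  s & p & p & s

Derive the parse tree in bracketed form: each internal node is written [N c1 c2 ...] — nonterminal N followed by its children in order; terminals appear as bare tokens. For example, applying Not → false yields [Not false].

Or
And
And & Not
And & Not & Not
And & Not & Not & Not
Not & Not & Not & Not
s & Not & Not & Not
s & p & Not & Not
s & p & p & Not
s & p & p & s

[Or [And [And [And [And [Not s]] & [Not p]] & [Not p]] & [Not s]]]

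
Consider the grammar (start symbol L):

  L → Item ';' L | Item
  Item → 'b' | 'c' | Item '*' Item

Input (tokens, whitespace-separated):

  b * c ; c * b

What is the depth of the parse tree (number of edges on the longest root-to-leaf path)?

4

[L [Item [Item b] * [Item c]] ; [L [Item [Item c] * [Item b]]]]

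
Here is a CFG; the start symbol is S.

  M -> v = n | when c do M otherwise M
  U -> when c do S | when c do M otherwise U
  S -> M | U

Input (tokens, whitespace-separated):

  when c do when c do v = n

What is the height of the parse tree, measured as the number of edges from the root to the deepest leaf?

[S [U when c do [S [U when c do [S [M v = n]]]]]]

6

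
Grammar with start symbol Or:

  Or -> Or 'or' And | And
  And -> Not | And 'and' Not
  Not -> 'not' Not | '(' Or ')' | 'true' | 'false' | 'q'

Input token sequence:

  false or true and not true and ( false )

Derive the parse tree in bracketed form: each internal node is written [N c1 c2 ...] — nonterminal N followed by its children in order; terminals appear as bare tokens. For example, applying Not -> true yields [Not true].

[Or [Or [And [Not false]]] or [And [And [And [Not true]] and [Not not [Not true]]] and [Not ( [Or [And [Not false]]] )]]]

Or
Or or And
And or And
Not or And
false or And
false or And and Not
false or And and Not and Not
false or Not and Not and Not
false or true and Not and Not
false or true and not Not and Not
false or true and not true and Not
false or true and not true and ( Or )
false or true and not true and ( And )
false or true and not true and ( Not )
false or true and not true and ( false )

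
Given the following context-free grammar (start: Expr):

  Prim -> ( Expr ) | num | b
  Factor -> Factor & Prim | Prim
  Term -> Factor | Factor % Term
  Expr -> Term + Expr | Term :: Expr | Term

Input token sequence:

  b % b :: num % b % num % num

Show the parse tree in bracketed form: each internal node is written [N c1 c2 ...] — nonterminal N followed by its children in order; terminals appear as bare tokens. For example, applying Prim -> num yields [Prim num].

[Expr [Term [Factor [Prim b]] % [Term [Factor [Prim b]]]] :: [Expr [Term [Factor [Prim num]] % [Term [Factor [Prim b]] % [Term [Factor [Prim num]] % [Term [Factor [Prim num]]]]]]]]

Expr
Term :: Expr
Factor % Term :: Expr
Prim % Term :: Expr
b % Term :: Expr
b % Factor :: Expr
b % Prim :: Expr
b % b :: Expr
b % b :: Term
b % b :: Factor % Term
b % b :: Prim % Term
b % b :: num % Term
b % b :: num % Factor % Term
b % b :: num % Prim % Term
b % b :: num % b % Term
b % b :: num % b % Factor % Term
b % b :: num % b % Prim % Term
b % b :: num % b % num % Term
b % b :: num % b % num % Factor
b % b :: num % b % num % Prim
b % b :: num % b % num % num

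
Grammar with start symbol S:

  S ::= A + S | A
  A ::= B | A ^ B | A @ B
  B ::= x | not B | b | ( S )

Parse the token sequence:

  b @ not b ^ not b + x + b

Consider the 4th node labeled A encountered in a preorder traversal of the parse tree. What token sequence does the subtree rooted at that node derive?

[S [A [A [A [B b]] @ [B not [B b]]] ^ [B not [B b]]] + [S [A [B x]] + [S [A [B b]]]]]

x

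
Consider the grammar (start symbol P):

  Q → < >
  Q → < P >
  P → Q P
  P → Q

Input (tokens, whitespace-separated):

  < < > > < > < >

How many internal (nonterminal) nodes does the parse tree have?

[P [Q < [P [Q < >]] >] [P [Q < >] [P [Q < >]]]]

8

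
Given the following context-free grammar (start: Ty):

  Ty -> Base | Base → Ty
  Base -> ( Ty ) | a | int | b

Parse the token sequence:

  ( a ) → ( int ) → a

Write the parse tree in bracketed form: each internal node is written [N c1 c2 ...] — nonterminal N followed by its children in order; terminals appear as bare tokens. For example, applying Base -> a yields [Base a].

[Ty [Base ( [Ty [Base a]] )] → [Ty [Base ( [Ty [Base int]] )] → [Ty [Base a]]]]

Ty
Base → Ty
( Ty ) → Ty
( Base ) → Ty
( a ) → Ty
( a ) → Base → Ty
( a ) → ( Ty ) → Ty
( a ) → ( Base ) → Ty
( a ) → ( int ) → Ty
( a ) → ( int ) → Base
( a ) → ( int ) → a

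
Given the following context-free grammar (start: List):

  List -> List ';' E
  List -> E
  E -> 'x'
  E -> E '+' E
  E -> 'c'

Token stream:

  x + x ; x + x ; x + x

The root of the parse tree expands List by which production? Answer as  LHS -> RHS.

List -> List ';' E

[List [List [List [E [E x] + [E x]]] ; [E [E x] + [E x]]] ; [E [E x] + [E x]]]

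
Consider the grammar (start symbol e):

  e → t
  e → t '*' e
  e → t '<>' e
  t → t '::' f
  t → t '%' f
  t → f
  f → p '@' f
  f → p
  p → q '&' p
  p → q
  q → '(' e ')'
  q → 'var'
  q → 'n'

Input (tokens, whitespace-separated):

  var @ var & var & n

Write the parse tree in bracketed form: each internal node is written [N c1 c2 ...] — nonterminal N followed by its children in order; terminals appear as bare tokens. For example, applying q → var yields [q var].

e
t
f
p @ f
q @ f
var @ f
var @ p
var @ q & p
var @ var & p
var @ var & q & p
var @ var & var & p
var @ var & var & q
var @ var & var & n

[e [t [f [p [q var]] @ [f [p [q var] & [p [q var] & [p [q n]]]]]]]]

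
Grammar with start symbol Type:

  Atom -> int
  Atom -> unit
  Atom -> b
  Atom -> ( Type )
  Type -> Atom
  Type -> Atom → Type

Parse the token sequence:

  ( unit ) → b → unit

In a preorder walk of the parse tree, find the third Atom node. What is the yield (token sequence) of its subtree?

b

[Type [Atom ( [Type [Atom unit]] )] → [Type [Atom b] → [Type [Atom unit]]]]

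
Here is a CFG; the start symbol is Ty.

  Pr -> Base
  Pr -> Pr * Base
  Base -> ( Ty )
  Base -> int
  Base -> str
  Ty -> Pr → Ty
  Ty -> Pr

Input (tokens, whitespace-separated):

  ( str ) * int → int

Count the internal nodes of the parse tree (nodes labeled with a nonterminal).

11

[Ty [Pr [Pr [Base ( [Ty [Pr [Base str]]] )]] * [Base int]] → [Ty [Pr [Base int]]]]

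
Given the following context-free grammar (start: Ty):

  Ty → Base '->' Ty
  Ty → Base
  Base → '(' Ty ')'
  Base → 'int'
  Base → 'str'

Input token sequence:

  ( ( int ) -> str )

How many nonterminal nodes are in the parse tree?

8

[Ty [Base ( [Ty [Base ( [Ty [Base int]] )] -> [Ty [Base str]]] )]]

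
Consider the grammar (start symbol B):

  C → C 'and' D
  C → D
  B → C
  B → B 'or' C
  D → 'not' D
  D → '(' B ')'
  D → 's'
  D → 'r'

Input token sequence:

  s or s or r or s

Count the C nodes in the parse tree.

[B [B [B [B [C [D s]]] or [C [D s]]] or [C [D r]]] or [C [D s]]]

4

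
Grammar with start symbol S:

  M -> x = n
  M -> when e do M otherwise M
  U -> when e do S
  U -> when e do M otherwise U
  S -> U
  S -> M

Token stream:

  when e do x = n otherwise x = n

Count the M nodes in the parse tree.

[S [M when e do [M x = n] otherwise [M x = n]]]

3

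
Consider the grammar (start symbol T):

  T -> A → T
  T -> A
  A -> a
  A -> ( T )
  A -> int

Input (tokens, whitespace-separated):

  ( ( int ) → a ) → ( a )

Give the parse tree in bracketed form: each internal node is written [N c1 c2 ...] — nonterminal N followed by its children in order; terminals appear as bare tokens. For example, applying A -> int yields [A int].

[T [A ( [T [A ( [T [A int]] )] → [T [A a]]] )] → [T [A ( [T [A a]] )]]]

T
A → T
( T ) → T
( A → T ) → T
( ( T ) → T ) → T
( ( A ) → T ) → T
( ( int ) → T ) → T
( ( int ) → A ) → T
( ( int ) → a ) → T
( ( int ) → a ) → A
( ( int ) → a ) → ( T )
( ( int ) → a ) → ( A )
( ( int ) → a ) → ( a )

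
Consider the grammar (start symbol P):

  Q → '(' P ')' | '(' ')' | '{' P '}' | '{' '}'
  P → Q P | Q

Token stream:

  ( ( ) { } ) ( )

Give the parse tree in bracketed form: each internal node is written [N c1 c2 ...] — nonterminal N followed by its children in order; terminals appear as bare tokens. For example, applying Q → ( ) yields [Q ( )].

[P [Q ( [P [Q ( )] [P [Q { }]]] )] [P [Q ( )]]]

P
Q P
( P ) P
( Q P ) P
( ( ) P ) P
( ( ) Q ) P
( ( ) { } ) P
( ( ) { } ) Q
( ( ) { } ) ( )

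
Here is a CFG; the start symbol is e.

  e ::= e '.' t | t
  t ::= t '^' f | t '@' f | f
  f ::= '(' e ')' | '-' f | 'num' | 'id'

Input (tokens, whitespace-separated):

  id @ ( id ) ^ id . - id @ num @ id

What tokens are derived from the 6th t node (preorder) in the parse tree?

- id @ num

[e [e [t [t [t [f id]] @ [f ( [e [t [f id]]] )]] ^ [f id]]] . [t [t [t [f - [f id]]] @ [f num]] @ [f id]]]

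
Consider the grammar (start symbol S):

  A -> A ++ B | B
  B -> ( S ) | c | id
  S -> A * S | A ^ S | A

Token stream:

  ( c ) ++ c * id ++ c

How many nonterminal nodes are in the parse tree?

[S [A [A [B ( [S [A [B c]]] )]] ++ [B c]] * [S [A [A [B id]] ++ [B c]]]]

13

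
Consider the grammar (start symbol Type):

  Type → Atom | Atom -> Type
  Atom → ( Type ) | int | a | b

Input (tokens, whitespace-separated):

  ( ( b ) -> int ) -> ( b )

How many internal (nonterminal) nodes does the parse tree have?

[Type [Atom ( [Type [Atom ( [Type [Atom b]] )] -> [Type [Atom int]]] )] -> [Type [Atom ( [Type [Atom b]] )]]]

12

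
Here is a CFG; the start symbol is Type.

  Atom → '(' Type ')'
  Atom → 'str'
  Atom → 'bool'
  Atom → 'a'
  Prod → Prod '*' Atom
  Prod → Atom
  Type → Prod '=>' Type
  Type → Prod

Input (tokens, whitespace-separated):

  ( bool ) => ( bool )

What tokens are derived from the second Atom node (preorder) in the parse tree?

[Type [Prod [Atom ( [Type [Prod [Atom bool]]] )]] => [Type [Prod [Atom ( [Type [Prod [Atom bool]]] )]]]]

bool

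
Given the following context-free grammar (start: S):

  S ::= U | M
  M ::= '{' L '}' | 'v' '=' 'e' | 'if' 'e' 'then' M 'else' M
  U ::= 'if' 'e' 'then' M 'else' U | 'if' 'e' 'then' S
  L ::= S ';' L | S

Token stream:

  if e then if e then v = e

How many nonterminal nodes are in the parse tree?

6

[S [U if e then [S [U if e then [S [M v = e]]]]]]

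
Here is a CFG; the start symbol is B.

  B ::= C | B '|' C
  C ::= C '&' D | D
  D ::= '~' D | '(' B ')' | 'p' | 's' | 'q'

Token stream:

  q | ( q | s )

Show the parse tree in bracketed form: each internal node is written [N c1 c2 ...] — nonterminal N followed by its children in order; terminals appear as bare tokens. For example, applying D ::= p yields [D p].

B
B | C
C | C
D | C
q | C
q | D
q | ( B )
q | ( B | C )
q | ( C | C )
q | ( D | C )
q | ( q | C )
q | ( q | D )
q | ( q | s )

[B [B [C [D q]]] | [C [D ( [B [B [C [D q]]] | [C [D s]]] )]]]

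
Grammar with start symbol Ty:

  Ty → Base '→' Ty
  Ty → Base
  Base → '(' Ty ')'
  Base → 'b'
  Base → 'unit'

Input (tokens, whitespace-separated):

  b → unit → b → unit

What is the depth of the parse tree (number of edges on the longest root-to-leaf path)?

[Ty [Base b] → [Ty [Base unit] → [Ty [Base b] → [Ty [Base unit]]]]]

5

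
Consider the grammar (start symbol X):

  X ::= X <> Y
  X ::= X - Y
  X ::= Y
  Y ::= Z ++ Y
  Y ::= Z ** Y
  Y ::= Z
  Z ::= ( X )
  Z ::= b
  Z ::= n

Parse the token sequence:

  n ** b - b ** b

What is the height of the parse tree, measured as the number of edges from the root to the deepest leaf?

[X [X [Y [Z n] ** [Y [Z b]]]] - [Y [Z b] ** [Y [Z b]]]]

5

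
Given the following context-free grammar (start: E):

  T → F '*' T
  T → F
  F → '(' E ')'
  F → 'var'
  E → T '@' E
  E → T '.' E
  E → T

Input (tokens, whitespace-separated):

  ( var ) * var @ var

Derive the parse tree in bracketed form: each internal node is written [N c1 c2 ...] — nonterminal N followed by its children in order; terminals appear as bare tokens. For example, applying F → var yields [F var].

[E [T [F ( [E [T [F var]]] )] * [T [F var]]] @ [E [T [F var]]]]

E
T @ E
F * T @ E
( E ) * T @ E
( T ) * T @ E
( F ) * T @ E
( var ) * T @ E
( var ) * F @ E
( var ) * var @ E
( var ) * var @ T
( var ) * var @ F
( var ) * var @ var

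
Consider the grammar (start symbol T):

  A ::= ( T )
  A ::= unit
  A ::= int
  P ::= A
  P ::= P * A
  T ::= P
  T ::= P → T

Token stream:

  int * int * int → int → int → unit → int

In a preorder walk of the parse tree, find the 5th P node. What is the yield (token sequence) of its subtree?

int

[T [P [P [P [A int]] * [A int]] * [A int]] → [T [P [A int]] → [T [P [A int]] → [T [P [A unit]] → [T [P [A int]]]]]]]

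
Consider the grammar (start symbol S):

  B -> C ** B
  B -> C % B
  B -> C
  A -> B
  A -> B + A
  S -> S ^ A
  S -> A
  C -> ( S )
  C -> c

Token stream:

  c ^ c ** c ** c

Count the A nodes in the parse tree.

2

[S [S [A [B [C c]]]] ^ [A [B [C c] ** [B [C c] ** [B [C c]]]]]]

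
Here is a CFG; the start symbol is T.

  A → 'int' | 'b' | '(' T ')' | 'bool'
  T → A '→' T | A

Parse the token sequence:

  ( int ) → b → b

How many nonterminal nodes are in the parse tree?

8

[T [A ( [T [A int]] )] → [T [A b] → [T [A b]]]]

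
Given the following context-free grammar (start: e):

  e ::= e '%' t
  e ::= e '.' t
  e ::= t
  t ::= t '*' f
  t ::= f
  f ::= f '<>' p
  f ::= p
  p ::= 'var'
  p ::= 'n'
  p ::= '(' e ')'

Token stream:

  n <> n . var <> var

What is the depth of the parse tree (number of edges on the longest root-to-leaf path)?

[e [e [t [f [f [p n]] <> [p n]]]] . [t [f [f [p var]] <> [p var]]]]

6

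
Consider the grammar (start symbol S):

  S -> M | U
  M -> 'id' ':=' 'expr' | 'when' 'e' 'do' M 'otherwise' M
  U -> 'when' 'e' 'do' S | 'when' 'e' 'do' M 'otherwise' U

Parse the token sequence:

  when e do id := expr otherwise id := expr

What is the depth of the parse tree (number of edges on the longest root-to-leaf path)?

[S [M when e do [M id := expr] otherwise [M id := expr]]]

3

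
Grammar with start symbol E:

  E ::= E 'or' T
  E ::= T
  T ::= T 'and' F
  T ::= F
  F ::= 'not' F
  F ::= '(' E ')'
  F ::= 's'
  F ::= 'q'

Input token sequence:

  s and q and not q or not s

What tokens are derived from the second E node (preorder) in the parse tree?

[E [E [T [T [T [F s]] and [F q]] and [F not [F q]]]] or [T [F not [F s]]]]

s and q and not q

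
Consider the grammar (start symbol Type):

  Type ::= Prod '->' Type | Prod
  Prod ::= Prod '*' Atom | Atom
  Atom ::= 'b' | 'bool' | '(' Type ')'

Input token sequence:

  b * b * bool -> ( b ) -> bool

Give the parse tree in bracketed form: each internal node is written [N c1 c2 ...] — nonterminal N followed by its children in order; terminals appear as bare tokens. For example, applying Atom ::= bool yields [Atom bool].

Type
Prod -> Type
Prod * Atom -> Type
Prod * Atom * Atom -> Type
Atom * Atom * Atom -> Type
b * Atom * Atom -> Type
b * b * Atom -> Type
b * b * bool -> Type
b * b * bool -> Prod -> Type
b * b * bool -> Atom -> Type
b * b * bool -> ( Type ) -> Type
b * b * bool -> ( Prod ) -> Type
b * b * bool -> ( Atom ) -> Type
b * b * bool -> ( b ) -> Type
b * b * bool -> ( b ) -> Prod
b * b * bool -> ( b ) -> Atom
b * b * bool -> ( b ) -> bool

[Type [Prod [Prod [Prod [Atom b]] * [Atom b]] * [Atom bool]] -> [Type [Prod [Atom ( [Type [Prod [Atom b]]] )]] -> [Type [Prod [Atom bool]]]]]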